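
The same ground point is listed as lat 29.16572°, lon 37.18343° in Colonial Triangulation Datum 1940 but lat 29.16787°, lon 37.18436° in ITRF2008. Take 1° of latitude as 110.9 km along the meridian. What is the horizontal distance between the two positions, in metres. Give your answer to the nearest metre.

255 m

Δφ = 29.16787° − 29.16572° = +0.00215°; Δλ = 37.18436° − 37.18343° = +0.00093°.
ΔN = Δφ × 110900 = 238.4 m; ΔE = Δλ × 110900 × cos(29.16572°) = +0.00093 × 110900 × 0.873214 = 90.1 m.
Distance = √(ΔE² + ΔN²) = √(90.1² + 238.4²) = 254.9 m.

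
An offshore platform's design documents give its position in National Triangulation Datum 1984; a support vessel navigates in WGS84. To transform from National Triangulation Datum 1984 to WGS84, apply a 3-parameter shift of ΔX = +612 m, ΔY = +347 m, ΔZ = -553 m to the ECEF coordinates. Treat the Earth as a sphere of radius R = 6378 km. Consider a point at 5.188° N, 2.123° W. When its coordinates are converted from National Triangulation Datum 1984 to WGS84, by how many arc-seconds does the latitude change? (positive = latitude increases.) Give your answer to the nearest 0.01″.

sin φ = 0.090424, cos φ = 0.995903, sin λ = -0.037045, cos λ = 0.999314.
North component: ΔN = −sin φ cos λ·ΔX − sin φ sin λ·ΔY + cos φ·ΔZ = −(0.090424)(0.999314)(612) − (0.090424)(-0.037045)(347) + (0.995903)(-553) = -604.87 m.
1° of latitude spans πR/180 = 111317 m, so Δφ = -604.87 / 111317 × 3600 = -19.562″.

Δφ = -19.56″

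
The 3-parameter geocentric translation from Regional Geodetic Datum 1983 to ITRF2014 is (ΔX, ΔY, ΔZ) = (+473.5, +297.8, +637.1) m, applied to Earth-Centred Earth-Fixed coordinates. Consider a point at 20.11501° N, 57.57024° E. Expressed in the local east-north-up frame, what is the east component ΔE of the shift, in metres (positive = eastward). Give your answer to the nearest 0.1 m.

ΔE = -240.0 m

At φ = 20.11501°, λ = 57.57024°: sin φ = 0.343906, cos φ = 0.939004, sin λ = 0.844049, cos λ = 0.536265.
ΔE = −sin λ·ΔX + cos λ·ΔY = −(0.844049)·(473.5) + (0.536265)·(297.8) = -239.96 m.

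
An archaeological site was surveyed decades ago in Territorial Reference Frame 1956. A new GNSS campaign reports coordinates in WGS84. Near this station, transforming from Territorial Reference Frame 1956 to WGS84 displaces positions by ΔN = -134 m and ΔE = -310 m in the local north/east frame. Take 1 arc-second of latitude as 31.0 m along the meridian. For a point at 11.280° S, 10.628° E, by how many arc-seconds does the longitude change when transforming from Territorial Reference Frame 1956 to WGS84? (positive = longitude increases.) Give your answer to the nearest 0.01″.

Δλ = -10.20″

At latitude -11.280°, cos φ = 0.980683.
1″ of longitude at this latitude = 31.00 × cos φ = 30.4012 m, so Δλ = -310.0 / 30.4012 = -10.197″.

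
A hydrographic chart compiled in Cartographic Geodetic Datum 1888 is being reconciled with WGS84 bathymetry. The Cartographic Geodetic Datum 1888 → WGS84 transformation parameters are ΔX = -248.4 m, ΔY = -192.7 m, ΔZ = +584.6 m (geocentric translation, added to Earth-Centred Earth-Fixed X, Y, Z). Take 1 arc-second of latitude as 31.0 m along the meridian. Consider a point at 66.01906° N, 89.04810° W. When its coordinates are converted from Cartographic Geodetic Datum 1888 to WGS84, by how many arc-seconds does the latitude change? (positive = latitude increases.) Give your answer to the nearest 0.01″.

Δφ = 2.11″

sin φ = 0.913681, cos φ = 0.406433, sin λ = -0.999862, cos λ = 0.016613.
North component: ΔN = −sin φ cos λ·ΔX − sin φ sin λ·ΔY + cos φ·ΔZ = −(0.913681)(0.016613)(-248.4) − (0.913681)(-0.999862)(-192.7) + (0.406433)(584.6) = 65.33 m.
1° of latitude spans 3600 × 31.00 = 111600 m, so Δφ = 65.33 / 111600 × 3600 = 2.107″.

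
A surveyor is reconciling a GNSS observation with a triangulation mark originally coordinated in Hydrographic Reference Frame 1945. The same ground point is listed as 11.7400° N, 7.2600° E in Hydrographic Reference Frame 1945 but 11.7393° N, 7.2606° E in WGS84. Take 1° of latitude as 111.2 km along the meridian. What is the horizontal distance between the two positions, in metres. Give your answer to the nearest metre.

102 m

Δφ = 11.7393° − 11.7400° = -0.0007°; Δλ = 7.2606° − 7.2600° = +0.0006°.
ΔN = Δφ × 111200 = -77.8 m; ΔE = Δλ × 111200 × cos(11.7400°) = +0.0006 × 111200 × 0.979081 = 65.3 m.
Distance = √(ΔE² + ΔN²) = √(65.3² + (-77.8)²) = 101.6 m.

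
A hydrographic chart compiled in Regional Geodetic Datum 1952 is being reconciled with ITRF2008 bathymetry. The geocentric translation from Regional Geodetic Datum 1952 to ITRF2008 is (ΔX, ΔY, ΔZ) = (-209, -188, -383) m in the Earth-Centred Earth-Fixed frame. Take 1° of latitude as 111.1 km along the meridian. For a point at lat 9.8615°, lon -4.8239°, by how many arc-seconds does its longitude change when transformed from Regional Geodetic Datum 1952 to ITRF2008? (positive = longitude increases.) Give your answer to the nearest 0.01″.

Δλ = -6.74″

sin φ = 0.171267, cos φ = 0.985225, sin λ = -0.084094, cos λ = 0.996458.
East component: ΔE = −sin λ·ΔX + cos λ·ΔY = −(-0.084094)(-209) + (0.996458)(-188) = -204.91 m.
1° of latitude spans 111100 m; at latitude φ, 1° of longitude spans that × cos φ = 109458.5 m, so Δλ = -204.91 / 109458.5 × 3600 = -6.739″.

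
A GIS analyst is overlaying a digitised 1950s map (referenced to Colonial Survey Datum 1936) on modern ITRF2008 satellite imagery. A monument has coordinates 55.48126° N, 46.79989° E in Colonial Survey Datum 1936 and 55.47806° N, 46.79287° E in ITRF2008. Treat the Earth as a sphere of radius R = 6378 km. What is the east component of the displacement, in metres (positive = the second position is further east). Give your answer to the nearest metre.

Δφ = 55.47806° − 55.48126° = -0.00320°; Δλ = 46.79287° − 46.79989° = -0.00702°.
1° along a meridian = πR/180 = 111317 m.
ΔN = Δφ × 111317 = -356.2 m; ΔE = Δλ × 111317 × cos(55.48126°) = -0.00702 × 111317 × 0.566676 = -442.8 m.

ΔE = -443 m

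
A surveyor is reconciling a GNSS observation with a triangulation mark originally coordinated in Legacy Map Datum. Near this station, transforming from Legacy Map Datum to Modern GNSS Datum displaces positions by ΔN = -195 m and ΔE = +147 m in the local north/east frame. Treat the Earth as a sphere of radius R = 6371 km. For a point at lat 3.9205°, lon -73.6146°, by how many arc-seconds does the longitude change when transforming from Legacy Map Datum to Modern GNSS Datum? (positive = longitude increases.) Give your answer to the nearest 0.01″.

At latitude 3.9205°, cos φ = 0.997660.
One radian of longitude at latitude φ spans R cos φ, so Δλ = ΔE / (R cos φ) = 147.0 / (6371000 × 0.997660) = 2.3127e-05 rad = 4.770″.

Δλ = 4.77″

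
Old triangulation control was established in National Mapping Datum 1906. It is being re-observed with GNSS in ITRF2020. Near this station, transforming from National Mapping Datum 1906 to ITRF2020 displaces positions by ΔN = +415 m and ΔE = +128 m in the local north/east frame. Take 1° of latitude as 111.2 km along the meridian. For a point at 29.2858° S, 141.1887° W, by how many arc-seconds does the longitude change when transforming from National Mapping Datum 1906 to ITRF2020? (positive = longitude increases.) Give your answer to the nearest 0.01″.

Δλ = 4.75″

At latitude -29.2858°, cos φ = 0.872191.
1° of longitude at this latitude = 111.2 × cos φ = 96.99 km, so Δλ = 128.0 / 96987.6 = 0.0013198° = 4.751″.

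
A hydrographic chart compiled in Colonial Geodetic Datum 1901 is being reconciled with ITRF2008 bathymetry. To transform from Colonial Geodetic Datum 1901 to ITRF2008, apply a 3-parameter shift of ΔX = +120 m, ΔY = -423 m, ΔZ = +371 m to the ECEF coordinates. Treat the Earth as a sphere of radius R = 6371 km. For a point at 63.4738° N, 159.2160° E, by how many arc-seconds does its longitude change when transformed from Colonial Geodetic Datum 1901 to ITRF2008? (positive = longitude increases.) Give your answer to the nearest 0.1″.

Δλ = 25.6″

sin φ = 0.894730, cos φ = 0.446607, sin λ = 0.354846, cos λ = -0.934925.
East component: ΔE = −sin λ·ΔX + cos λ·ΔY = −(0.354846)(120) + (-0.934925)(-423) = 352.89 m.
1° of latitude spans πR/180 = 111195 m; at latitude φ, 1° of longitude spans that × cos φ = 49660.4 m, so Δλ = 352.89 / 49660.4 × 3600 = 25.582″.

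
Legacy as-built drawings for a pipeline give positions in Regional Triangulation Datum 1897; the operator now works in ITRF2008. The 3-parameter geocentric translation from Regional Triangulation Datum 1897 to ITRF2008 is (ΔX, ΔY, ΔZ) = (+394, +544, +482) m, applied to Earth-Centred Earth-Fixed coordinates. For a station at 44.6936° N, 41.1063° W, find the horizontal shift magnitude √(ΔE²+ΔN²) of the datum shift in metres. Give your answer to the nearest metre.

772 m

The local east axis at (φ, λ) is (−sin λ, cos λ, 0), so ΔE = −sin(-41.1063°)·394 + cos(-41.1063°)·544 = 668.94 m.
The local north axis is (−sin φ cos λ, −sin φ sin λ, cos φ), giving ΔN = -208.797 + 251.546 + 342.643 = 385.39 m.
Horizontal magnitude = √(ΔE² + ΔN²) = √(668.94² + 385.39²) = 772.01 m.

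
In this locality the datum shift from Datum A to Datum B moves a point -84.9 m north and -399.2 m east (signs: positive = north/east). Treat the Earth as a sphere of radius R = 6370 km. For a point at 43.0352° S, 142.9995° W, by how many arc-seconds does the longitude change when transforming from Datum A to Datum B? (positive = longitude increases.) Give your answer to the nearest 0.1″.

At latitude -43.0352°, cos φ = 0.730935.
One radian of longitude at latitude φ spans R cos φ, so Δλ = ΔE / (R cos φ) = -399.2 / (6370000 × 0.730935) = -8.5738e-05 rad = -17.685″.

Δλ = -17.7″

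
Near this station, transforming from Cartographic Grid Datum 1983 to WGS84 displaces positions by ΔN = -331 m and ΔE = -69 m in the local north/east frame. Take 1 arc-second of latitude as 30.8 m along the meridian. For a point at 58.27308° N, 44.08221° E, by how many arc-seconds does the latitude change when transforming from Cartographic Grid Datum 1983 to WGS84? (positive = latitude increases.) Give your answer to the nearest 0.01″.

Δφ = -10.75″

1″ of latitude = 30.80 m, so Δφ = -331.0 / 30.80 = -10.747″.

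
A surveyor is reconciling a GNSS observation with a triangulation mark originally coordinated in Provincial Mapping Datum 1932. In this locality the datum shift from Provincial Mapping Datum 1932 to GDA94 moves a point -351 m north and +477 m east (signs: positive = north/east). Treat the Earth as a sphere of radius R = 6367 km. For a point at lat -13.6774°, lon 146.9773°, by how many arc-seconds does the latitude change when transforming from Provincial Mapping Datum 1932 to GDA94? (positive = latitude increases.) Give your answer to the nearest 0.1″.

On a sphere of radius R, 1 rad of latitude = R, so Δφ = ΔN / R = -351.0 / 6367000 = -5.5128e-05 rad = -11.371″.

Δφ = -11.4″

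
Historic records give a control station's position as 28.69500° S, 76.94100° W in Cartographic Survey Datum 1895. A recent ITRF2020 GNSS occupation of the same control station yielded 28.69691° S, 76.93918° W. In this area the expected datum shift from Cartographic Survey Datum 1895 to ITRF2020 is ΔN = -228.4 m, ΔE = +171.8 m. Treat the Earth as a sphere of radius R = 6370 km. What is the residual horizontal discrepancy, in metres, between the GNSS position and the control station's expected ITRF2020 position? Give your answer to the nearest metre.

Observed coordinate differences: Δφ = -0.00191°, Δλ = +0.00182°.
Converting to metres (1° lat = 111177 m, cos φ = 0.877188): observed ΔN = -212.3 m, observed ΔE = 177.5 m.
Subtracting the expected shift leaves a residual of -212.3 − (-228.4) = 16.1 m north and 177.5 − (171.8) = 5.7 m east.
Residual distance = √(16.1² + 5.7²) = 17.0 m.

17 m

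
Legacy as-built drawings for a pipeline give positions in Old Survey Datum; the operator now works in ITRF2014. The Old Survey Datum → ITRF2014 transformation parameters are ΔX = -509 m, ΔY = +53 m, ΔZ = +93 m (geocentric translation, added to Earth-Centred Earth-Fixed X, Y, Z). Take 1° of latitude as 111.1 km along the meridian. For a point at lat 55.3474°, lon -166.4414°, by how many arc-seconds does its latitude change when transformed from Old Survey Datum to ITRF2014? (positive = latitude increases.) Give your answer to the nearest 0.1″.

Δφ = -11.1″

sin φ = 0.822615, cos φ = 0.568599, sin λ = -0.234440, cos λ = -0.972131.
North component: ΔN = −sin φ cos λ·ΔX − sin φ sin λ·ΔY + cos φ·ΔZ = −(0.822615)(-0.972131)(-509) − (0.822615)(-0.234440)(53) + (0.568599)(93) = -343.94 m.
1° of latitude spans 111100 m, so Δφ = -343.94 / 111100 × 3600 = -11.145″.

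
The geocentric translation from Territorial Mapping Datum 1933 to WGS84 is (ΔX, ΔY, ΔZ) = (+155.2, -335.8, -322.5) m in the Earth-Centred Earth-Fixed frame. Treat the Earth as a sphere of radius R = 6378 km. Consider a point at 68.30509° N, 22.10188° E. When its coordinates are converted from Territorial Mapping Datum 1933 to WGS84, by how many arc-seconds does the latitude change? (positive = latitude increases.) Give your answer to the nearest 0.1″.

sin φ = 0.929165, cos φ = 0.369664, sin λ = 0.376255, cos λ = 0.926516.
North component: ΔN = −sin φ cos λ·ΔX − sin φ sin λ·ΔY + cos φ·ΔZ = −(0.929165)(0.926516)(155.2) − (0.929165)(0.376255)(-335.8) + (0.369664)(-322.5) = -135.43 m.
1° of latitude spans πR/180 = 111317 m, so Δφ = -135.43 / 111317 × 3600 = -4.380″.

Δφ = -4.4″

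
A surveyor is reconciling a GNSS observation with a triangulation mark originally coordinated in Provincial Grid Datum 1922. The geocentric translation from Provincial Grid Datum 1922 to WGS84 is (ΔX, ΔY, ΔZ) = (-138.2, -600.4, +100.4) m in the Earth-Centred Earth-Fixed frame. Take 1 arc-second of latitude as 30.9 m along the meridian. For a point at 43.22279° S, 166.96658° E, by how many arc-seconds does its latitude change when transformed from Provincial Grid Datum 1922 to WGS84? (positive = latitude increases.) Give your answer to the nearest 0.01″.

sin φ = -0.684837, cos φ = 0.728696, sin λ = 0.225519, cos λ = -0.974239.
North component: ΔN = −sin φ cos λ·ΔX − sin φ sin λ·ΔY + cos φ·ΔZ = −(-0.684837)(-0.974239)(-138.2) − (-0.684837)(0.225519)(-600.4) + (0.728696)(100.4) = 72.64 m.
1° of latitude spans 3600 × 30.90 = 111240 m, so Δφ = 72.64 / 111240 × 3600 = 2.351″.

Δφ = 2.35″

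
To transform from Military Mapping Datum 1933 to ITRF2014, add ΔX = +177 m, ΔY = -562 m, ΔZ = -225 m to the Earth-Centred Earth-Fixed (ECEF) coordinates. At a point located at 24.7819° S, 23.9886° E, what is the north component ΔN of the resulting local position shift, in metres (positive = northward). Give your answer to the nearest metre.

ΔN = -232 m

The local north axis is (−sin φ cos λ, −sin φ sin λ, cos φ), giving ΔN = 67.784 − 95.772 − 204.280 = -232.27 m.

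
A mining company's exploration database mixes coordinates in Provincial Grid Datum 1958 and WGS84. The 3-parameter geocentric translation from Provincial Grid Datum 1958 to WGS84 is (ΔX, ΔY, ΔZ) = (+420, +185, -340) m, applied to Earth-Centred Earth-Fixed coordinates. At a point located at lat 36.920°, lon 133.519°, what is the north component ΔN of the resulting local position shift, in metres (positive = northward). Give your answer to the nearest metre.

ΔN = -179 m

At φ = 36.920°, λ = 133.519°: sin φ = 0.600699, cos φ = 0.799475, sin λ = 0.725146, cos λ = -0.688595.
ΔN = −sin φ cos λ·ΔX − sin φ sin λ·ΔY + cos φ·ΔZ = −(0.600699)(-0.688595)(420) − (0.600699)(0.725146)(185) + (0.799475)(-340) = -178.68 m.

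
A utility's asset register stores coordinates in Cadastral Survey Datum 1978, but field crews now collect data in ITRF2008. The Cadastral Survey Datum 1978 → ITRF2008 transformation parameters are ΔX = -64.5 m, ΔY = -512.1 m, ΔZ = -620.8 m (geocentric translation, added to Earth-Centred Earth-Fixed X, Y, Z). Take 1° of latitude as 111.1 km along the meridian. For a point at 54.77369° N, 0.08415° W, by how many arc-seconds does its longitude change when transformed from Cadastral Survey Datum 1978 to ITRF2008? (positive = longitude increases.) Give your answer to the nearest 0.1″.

Δλ = -28.8″

sin φ = 0.816880, cos φ = 0.576807, sin λ = -0.001469, cos λ = 0.999999.
East component: ΔE = −sin λ·ΔX + cos λ·ΔY = −(-0.001469)(-64.5) + (0.999999)(-512.1) = -512.19 m.
1° of latitude spans 111100 m; at latitude φ, 1° of longitude spans that × cos φ = 64083.3 m, so Δλ = -512.19 / 64083.3 × 3600 = -28.773″.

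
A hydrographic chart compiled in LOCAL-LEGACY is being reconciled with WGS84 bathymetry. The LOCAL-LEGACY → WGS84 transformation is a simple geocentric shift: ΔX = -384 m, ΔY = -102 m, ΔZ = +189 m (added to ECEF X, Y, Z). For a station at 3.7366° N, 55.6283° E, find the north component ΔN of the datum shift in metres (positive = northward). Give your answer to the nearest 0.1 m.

The local north axis is (−sin φ cos λ, −sin φ sin λ, cos φ), giving ΔN = 14.128 + 5.487 + 188.598 = 208.21 m.

ΔN = 208.2 m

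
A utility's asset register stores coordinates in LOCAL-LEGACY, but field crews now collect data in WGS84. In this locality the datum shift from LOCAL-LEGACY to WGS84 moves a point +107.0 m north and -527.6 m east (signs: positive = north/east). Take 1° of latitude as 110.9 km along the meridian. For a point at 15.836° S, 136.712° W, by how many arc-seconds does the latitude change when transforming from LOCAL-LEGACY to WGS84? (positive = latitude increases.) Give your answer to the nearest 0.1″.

Δφ = 3.5″

1° of latitude = 110.9 km, so Δφ = 107.0 / 110900 = 0.0009648° = 3.473″.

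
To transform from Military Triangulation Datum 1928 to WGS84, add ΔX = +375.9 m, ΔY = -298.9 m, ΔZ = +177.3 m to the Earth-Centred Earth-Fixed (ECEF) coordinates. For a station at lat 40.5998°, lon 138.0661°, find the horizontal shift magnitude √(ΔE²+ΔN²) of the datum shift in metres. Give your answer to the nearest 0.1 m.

447.5 m

At φ = 40.5998°, λ = 138.0661°: sin φ = 0.650772, cos φ = 0.759274, sin λ = 0.668273, cos λ = -0.743916.
ΔE = −sin λ·ΔX + cos λ·ΔY = −(0.668273)·(375.9) + (-0.743916)·(-298.9) = -28.85 m.
ΔN = −sin φ cos λ·ΔX − sin φ sin λ·ΔY + cos φ·ΔZ = −(0.650772)(-0.743916)(375.9) − (0.650772)(0.668273)(-298.9) + (0.759274)(177.3) = 446.59 m.
Horizontal magnitude = √(ΔE² + ΔN²) = √((-28.85)² + 446.59²) = 447.52 m.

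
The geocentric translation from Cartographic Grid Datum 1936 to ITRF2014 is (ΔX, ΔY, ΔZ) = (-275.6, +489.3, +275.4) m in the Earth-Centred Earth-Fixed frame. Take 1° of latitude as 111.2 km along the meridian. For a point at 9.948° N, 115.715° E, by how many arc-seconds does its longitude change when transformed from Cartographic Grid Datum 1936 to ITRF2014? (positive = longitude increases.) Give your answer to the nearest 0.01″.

Δλ = 1.18″

sin φ = 0.172754, cos φ = 0.984965, sin λ = 0.900963, cos λ = -0.433895.
East component: ΔE = −sin λ·ΔX + cos λ·ΔY = −(0.900963)(-275.6) + (-0.433895)(489.3) = 36.00 m.
1° of latitude spans 111200 m; at latitude φ, 1° of longitude spans that × cos φ = 109528.1 m, so Δλ = 36.00 / 109528.1 × 3600 = 1.183″.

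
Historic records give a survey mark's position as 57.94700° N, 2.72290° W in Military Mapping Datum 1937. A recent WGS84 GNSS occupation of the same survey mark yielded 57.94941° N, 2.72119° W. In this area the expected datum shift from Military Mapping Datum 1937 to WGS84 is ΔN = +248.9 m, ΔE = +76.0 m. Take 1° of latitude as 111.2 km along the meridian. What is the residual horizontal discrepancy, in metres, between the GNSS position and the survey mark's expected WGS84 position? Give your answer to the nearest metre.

Observed coordinate differences: Δφ = +0.00241°, Δλ = +0.00171°.
Converting to metres (1° lat = 111200 m, cos φ = 0.530704): observed ΔN = 268.0 m, observed ΔE = 100.9 m.
Subtracting the expected shift leaves a residual of 268.0 − (248.9) = 19.1 m north and 100.9 − (76.0) = 24.9 m east.
Residual distance = √(19.1² + 24.9²) = 31.4 m.

31 m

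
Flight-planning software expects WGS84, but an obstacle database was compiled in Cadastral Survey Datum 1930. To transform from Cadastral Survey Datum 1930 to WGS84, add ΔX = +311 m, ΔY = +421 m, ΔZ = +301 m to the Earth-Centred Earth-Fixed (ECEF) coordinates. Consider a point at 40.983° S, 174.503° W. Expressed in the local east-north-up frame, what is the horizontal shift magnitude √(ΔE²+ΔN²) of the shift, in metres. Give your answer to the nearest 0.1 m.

The local east axis at (φ, λ) is (−sin λ, cos λ, 0), so ΔE = −sin(-174.503°)·311 + cos(-174.503°)·421 = -389.27 m.
The local north axis is (−sin φ cos λ, −sin φ sin λ, cos φ), giving ΔN = -203.027 − 26.449 + 227.226 = -2.25 m.
Horizontal magnitude = √(ΔE² + ΔN²) = √((-389.27)² + (-2.25)²) = 389.28 m.

389.3 m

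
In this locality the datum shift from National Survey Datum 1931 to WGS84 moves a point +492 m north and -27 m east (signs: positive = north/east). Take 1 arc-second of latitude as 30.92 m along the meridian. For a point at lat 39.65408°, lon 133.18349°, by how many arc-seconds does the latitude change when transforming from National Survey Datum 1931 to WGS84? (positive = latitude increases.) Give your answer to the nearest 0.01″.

Δφ = 15.91″

1″ of latitude = 30.92 m, so Δφ = 492.0 / 30.92 = 15.912″.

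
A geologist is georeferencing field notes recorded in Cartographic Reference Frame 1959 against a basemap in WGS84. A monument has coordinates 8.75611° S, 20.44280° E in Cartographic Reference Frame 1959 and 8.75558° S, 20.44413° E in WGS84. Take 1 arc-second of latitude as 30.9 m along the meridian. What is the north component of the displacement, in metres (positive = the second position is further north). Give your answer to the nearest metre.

ΔN = 59 m

Δφ = -8.75558° − -8.75611° = +0.00053°; Δλ = 20.44413° − 20.44280° = +0.00133°.
1° of latitude = 3600 × 30.90 = 111240 m.
ΔN = Δφ × 111240 = 59.0 m; ΔE = Δλ × 111240 × cos(-8.75611°) = +0.00133 × 111240 × 0.988345 = 146.2 m.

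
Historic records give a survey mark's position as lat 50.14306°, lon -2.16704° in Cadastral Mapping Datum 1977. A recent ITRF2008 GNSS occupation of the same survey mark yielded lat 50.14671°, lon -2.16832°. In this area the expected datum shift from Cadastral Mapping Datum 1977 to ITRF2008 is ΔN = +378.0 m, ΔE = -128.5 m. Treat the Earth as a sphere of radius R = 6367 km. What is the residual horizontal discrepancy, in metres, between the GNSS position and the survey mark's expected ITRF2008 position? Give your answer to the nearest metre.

46 m

Observed coordinate differences: Δφ = +0.00365°, Δλ = -0.00128°.
Converting to metres (1° lat = 111125 m, cos φ = 0.640873): observed ΔN = 405.6 m, observed ΔE = -91.2 m.
Subtracting the expected shift leaves a residual of 405.6 − (378.0) = 27.6 m north and -91.2 − (-128.5) = 37.3 m east.
Residual distance = √(27.6² + 37.3²) = 46.4 m.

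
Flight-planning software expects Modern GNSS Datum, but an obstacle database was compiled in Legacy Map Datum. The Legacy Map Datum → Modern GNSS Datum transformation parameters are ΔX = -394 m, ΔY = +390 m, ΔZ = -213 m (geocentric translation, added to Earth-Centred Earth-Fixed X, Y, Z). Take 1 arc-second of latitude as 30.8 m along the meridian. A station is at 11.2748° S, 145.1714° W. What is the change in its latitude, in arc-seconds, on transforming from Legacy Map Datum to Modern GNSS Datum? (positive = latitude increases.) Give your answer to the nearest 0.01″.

sin φ = -0.195515, cos φ = 0.980701, sin λ = -0.571123, cos λ = -0.820864.
North component: ΔN = −sin φ cos λ·ΔX − sin φ sin λ·ΔY + cos φ·ΔZ = −(-0.195515)(-0.820864)(-394) − (-0.195515)(-0.571123)(390) + (0.980701)(-213) = -189.20 m.
1° of latitude spans 3600 × 30.80 = 110880 m, so Δφ = -189.20 / 110880 × 3600 = -6.143″.

Δφ = -6.14″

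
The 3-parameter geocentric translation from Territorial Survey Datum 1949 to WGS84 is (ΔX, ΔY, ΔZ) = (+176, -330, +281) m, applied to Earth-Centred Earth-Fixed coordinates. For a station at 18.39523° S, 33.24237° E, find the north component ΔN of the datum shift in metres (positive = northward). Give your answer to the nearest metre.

ΔN = 256 m

At φ = -18.39523°, λ = 33.24237°: sin φ = -0.315570, cos φ = 0.948902, sin λ = 0.548182, cos λ = 0.836359.
ΔN = −sin φ cos λ·ΔX − sin φ sin λ·ΔY + cos φ·ΔZ = −(-0.315570)(0.836359)(176) − (-0.315570)(0.548182)(-330) + (0.948902)(281) = 256.01 m.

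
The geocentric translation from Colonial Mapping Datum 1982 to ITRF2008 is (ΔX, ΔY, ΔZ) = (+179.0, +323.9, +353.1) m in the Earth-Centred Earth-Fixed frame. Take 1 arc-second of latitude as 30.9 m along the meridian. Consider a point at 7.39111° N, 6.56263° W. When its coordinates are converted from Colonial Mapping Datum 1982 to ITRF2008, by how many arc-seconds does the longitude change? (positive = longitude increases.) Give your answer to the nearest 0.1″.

Δλ = 11.2″

sin φ = 0.128642, cos φ = 0.991691, sin λ = -0.114289, cos λ = 0.993448.
East component: ΔE = −sin λ·ΔX + cos λ·ΔY = −(-0.114289)(179.0) + (0.993448)(323.9) = 342.24 m.
1° of latitude spans 3600 × 30.90 = 111240 m; at latitude φ, 1° of longitude spans that × cos φ = 110315.7 m, so Δλ = 342.24 / 110315.7 × 3600 = 11.168″.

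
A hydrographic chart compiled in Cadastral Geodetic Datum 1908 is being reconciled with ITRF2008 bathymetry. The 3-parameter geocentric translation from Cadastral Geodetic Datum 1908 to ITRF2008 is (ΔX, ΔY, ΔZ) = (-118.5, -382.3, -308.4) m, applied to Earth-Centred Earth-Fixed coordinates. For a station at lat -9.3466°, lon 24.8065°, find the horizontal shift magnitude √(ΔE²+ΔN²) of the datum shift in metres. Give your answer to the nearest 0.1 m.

457.6 m

At φ = -9.3466°, λ = 24.8065°: sin φ = -0.162406, cos φ = 0.986724, sin λ = 0.419555, cos λ = 0.907730.
ΔE = −sin λ·ΔX + cos λ·ΔY = −(0.419555)·(-118.5) + (0.907730)·(-382.3) = -297.31 m.
ΔN = −sin φ cos λ·ΔX − sin φ sin λ·ΔY + cos φ·ΔZ = −(-0.162406)(0.907730)(-118.5) − (-0.162406)(0.419555)(-382.3) + (0.986724)(-308.4) = -347.82 m.
Horizontal magnitude = √(ΔE² + ΔN²) = √((-297.31)² + (-347.82)²) = 457.57 m.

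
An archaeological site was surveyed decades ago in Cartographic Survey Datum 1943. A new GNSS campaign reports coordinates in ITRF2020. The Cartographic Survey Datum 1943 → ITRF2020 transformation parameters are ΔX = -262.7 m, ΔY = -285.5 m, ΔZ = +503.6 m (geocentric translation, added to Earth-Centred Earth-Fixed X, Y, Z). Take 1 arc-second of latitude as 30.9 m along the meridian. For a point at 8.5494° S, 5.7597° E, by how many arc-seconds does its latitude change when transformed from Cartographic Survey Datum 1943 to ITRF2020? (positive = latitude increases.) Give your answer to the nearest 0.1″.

Δφ = 14.7″

sin φ = -0.148662, cos φ = 0.988888, sin λ = 0.100357, cos λ = 0.994952.
North component: ΔN = −sin φ cos λ·ΔX − sin φ sin λ·ΔY + cos φ·ΔZ = −(-0.148662)(0.994952)(-262.7) − (-0.148662)(0.100357)(-285.5) + (0.988888)(503.6) = 454.89 m.
1° of latitude spans 3600 × 30.90 = 111240 m, so Δφ = 454.89 / 111240 × 3600 = 14.721″.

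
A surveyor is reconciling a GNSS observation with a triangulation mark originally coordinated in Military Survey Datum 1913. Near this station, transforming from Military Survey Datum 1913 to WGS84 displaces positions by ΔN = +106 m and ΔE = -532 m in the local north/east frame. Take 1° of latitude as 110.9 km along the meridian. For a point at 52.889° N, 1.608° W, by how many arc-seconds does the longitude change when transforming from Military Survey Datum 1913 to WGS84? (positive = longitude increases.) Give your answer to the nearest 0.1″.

Δλ = -28.6″

At latitude 52.889°, cos φ = 0.603361.
1° of longitude at this latitude = 110.9 × cos φ = 66.91 km, so Δλ = -532.0 / 66912.7 = -0.0079507° = -28.622″.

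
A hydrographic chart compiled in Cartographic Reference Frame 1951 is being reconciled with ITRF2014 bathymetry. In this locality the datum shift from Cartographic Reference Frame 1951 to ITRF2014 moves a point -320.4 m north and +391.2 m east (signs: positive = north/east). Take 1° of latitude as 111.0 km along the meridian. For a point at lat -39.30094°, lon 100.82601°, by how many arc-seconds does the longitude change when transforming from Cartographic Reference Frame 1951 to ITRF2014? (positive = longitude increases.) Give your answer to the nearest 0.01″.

At latitude -39.30094°, cos φ = 0.773830.
1° of longitude at this latitude = 111.0 × cos φ = 85.90 km, so Δλ = 391.2 / 85895.1 = 0.0045544° = 16.396″.

Δλ = 16.40″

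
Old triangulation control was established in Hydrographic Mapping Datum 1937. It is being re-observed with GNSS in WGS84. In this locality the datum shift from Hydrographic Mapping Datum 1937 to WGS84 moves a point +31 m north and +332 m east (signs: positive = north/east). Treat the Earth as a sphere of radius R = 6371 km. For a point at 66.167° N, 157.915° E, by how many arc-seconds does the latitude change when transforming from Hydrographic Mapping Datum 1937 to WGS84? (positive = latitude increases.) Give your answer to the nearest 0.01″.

On a sphere of radius R, 1 rad of latitude = R, so Δφ = ΔN / R = 31.0 / 6371000 = 4.8658e-06 rad = 1.004″.

Δφ = 1.00″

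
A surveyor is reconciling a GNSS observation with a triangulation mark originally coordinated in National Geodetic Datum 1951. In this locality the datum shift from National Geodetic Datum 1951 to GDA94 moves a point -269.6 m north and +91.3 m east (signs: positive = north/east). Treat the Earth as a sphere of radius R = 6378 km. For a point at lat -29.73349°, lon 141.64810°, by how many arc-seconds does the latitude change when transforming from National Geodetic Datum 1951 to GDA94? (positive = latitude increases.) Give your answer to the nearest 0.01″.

On a sphere of radius R, 1 rad of latitude = R, so Δφ = ΔN / R = -269.6 / 6378000 = -4.2270e-05 rad = -8.719″.

Δφ = -8.72″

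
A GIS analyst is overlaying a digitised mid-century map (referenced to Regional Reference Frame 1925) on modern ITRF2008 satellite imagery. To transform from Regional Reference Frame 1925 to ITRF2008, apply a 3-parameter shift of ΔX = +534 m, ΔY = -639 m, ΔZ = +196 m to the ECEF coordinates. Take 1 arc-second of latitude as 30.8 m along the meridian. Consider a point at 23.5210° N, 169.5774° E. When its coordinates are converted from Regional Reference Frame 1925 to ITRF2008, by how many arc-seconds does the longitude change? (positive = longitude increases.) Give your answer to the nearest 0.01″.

Δλ = 18.83″

sin φ = 0.399085, cos φ = 0.916914, sin λ = 0.180907, cos λ = -0.983500.
East component: ΔE = −sin λ·ΔX + cos λ·ΔY = −(0.180907)(534) + (-0.983500)(-639) = 531.85 m.
1° of latitude spans 3600 × 30.80 = 110880 m; at latitude φ, 1° of longitude spans that × cos φ = 101667.4 m, so Δλ = 531.85 / 101667.4 × 3600 = 18.833″.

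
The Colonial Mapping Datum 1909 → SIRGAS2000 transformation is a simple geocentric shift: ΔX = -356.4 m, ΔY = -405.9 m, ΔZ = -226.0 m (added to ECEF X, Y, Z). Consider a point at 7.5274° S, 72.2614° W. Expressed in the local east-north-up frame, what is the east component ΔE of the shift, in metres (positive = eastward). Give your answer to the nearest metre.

ΔE = -463 m

At φ = -7.5274°, λ = -72.2614°: sin φ = -0.131000, cos φ = 0.991382, sin λ = -0.952456, cos λ = 0.304675.
ΔE = −sin λ·ΔX + cos λ·ΔY = −(-0.952456)·(-356.4) + (0.304675)·(-405.9) = -463.12 m.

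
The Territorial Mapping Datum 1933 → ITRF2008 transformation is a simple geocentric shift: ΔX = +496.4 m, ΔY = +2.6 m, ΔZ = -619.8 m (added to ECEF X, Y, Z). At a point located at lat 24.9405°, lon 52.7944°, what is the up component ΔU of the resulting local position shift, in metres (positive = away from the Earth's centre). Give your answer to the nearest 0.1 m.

ΔU = 12.7 m

The local up (radial) axis is (cos φ cos λ, cos φ sin λ, sin φ), giving ΔU = 272.170 + 1.878 − 261.355 = 12.69 m.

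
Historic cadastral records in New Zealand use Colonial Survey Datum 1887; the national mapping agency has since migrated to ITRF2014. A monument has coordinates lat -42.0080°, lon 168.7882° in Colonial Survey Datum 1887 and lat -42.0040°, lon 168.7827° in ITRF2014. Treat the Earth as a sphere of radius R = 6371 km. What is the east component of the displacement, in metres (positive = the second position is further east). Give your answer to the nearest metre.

Δφ = -42.0040° − -42.0080° = +0.0040°; Δλ = 168.7827° − 168.7882° = -0.0055°.
1° along a meridian = πR/180 = 111195 m.
ΔN = Δφ × 111195 = 444.8 m; ΔE = Δλ × 111195 × cos(-42.0080°) = -0.0055 × 111195 × 0.743051 = -454.4 m.

ΔE = -454 m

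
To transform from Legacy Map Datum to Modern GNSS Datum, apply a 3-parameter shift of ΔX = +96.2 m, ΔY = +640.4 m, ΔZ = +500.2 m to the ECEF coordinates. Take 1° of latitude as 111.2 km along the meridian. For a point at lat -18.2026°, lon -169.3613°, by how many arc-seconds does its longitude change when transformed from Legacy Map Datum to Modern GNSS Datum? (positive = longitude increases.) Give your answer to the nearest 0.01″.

sin φ = -0.312378, cos φ = 0.949958, sin λ = -0.184615, cos λ = -0.982811.
East component: ΔE = −sin λ·ΔX + cos λ·ΔY = −(-0.184615)(96.2) + (-0.982811)(640.4) = -611.63 m.
1° of latitude spans 111200 m; at latitude φ, 1° of longitude spans that × cos φ = 105635.3 m, so Δλ = -611.63 / 105635.3 × 3600 = -20.844″.

Δλ = -20.84″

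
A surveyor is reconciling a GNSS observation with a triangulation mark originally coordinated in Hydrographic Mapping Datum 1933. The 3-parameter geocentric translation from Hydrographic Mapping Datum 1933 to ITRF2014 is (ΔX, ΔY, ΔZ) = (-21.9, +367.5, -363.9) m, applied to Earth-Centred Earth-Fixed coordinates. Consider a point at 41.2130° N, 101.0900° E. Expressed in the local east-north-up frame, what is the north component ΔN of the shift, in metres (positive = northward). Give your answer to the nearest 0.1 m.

ΔN = -514.1 m

At φ = 41.2130°, λ = 101.0900°: sin φ = 0.658860, cos φ = 0.752265, sin λ = 0.981326, cos λ = -0.192351.
ΔN = −sin φ cos λ·ΔX − sin φ sin λ·ΔY + cos φ·ΔZ = −(0.658860)(-0.192351)(-21.9) − (0.658860)(0.981326)(367.5) + (0.752265)(-363.9) = -514.13 m.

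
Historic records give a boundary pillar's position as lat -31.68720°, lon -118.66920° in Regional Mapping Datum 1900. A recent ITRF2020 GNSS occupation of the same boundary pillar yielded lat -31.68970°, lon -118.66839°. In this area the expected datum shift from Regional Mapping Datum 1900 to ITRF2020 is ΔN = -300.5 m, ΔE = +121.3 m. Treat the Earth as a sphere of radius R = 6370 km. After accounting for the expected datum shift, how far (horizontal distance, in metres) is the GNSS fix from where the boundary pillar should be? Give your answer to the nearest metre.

50 m

Observed coordinate differences: Δφ = -0.00250°, Δλ = +0.00081°.
Converting to metres (1° lat = 111177 m, cos φ = 0.850928): observed ΔN = -277.9 m, observed ΔE = 76.6 m.
Subtracting the expected shift leaves a residual of -277.9 − (-300.5) = 22.6 m north and 76.6 − (121.3) = -44.7 m east.
Residual distance = √(22.6² + (-44.7)²) = 50.0 m.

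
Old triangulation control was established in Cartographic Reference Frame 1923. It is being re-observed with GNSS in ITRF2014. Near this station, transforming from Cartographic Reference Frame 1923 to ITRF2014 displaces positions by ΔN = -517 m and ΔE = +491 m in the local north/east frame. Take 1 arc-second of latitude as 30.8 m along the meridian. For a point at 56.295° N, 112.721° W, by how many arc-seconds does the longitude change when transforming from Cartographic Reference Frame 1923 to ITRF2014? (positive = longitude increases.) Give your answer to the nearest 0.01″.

Δλ = 28.73″

At latitude 56.295°, cos φ = 0.554917.
1″ of longitude at this latitude = 30.80 × cos φ = 17.0914 m, so Δλ = 491.0 / 17.0914 = 28.728″.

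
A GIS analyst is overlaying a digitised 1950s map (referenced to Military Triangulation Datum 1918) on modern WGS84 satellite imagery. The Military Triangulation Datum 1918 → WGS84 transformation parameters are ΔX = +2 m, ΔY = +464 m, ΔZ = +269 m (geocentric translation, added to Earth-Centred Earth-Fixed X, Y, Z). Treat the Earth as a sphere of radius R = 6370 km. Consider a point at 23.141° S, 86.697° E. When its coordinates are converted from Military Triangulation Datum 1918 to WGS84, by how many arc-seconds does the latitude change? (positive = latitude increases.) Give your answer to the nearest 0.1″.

sin φ = -0.392995, cos φ = 0.919541, sin λ = 0.998339, cos λ = 0.057616.
North component: ΔN = −sin φ cos λ·ΔX − sin φ sin λ·ΔY + cos φ·ΔZ = −(-0.392995)(0.057616)(2) − (-0.392995)(0.998339)(464) + (0.919541)(269) = 429.45 m.
1° of latitude spans πR/180 = 111177 m, so Δφ = 429.45 / 111177 × 3600 = 13.906″.

Δφ = 13.9″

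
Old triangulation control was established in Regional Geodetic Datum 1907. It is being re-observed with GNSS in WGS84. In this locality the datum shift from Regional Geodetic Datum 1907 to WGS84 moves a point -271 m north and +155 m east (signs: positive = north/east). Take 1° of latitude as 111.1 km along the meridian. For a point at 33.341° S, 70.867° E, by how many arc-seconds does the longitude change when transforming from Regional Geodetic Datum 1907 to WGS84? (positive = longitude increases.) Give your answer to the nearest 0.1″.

Δλ = 6.0″

At latitude -33.341°, cos φ = 0.835414.
1° of longitude at this latitude = 111.1 × cos φ = 92.81 km, so Δλ = 155.0 / 92814.5 = 0.0016700° = 6.012″.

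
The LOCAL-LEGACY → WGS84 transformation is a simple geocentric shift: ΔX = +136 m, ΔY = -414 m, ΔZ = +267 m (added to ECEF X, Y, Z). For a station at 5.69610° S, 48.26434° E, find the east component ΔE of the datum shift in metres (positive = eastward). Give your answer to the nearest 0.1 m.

The local east axis at (φ, λ) is (−sin λ, cos λ, 0), so ΔE = −sin(48.26434°)·136 + cos(48.26434°)·(-414) = -377.08 m.

ΔE = -377.1 m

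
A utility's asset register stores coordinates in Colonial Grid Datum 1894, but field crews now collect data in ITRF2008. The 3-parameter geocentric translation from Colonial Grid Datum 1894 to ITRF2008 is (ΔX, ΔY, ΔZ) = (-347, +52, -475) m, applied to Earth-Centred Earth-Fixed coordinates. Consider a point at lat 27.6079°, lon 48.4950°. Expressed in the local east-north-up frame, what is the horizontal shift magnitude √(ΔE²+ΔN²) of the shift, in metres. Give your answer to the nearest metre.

The local east axis at (φ, λ) is (−sin λ, cos λ, 0), so ΔE = −sin(48.4950°)·(-347) + cos(48.4950°)·52 = 294.33 m.
The local north axis is (−sin φ cos λ, −sin φ sin λ, cos φ), giving ΔN = 106.564 − 18.047 − 420.916 = -332.40 m.
Horizontal magnitude = √(ΔE² + ΔN²) = √(294.33² + (-332.40)²) = 443.98 m.

444 m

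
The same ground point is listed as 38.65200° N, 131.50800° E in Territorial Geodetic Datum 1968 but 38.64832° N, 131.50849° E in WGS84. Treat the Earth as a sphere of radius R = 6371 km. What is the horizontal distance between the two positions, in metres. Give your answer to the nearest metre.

Δφ = 38.64832° − 38.65200° = -0.00368°; Δλ = 131.50849° − 131.50800° = +0.00049°.
1° along a meridian = πR/180 = 111195 m.
ΔN = Δφ × 111195 = -409.2 m; ΔE = Δλ × 111195 × cos(38.65200°) = +0.00049 × 111195 × 0.780954 = 42.6 m.
Distance = √(ΔE² + ΔN²) = √(42.6² + (-409.2)²) = 411.4 m.

411 m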